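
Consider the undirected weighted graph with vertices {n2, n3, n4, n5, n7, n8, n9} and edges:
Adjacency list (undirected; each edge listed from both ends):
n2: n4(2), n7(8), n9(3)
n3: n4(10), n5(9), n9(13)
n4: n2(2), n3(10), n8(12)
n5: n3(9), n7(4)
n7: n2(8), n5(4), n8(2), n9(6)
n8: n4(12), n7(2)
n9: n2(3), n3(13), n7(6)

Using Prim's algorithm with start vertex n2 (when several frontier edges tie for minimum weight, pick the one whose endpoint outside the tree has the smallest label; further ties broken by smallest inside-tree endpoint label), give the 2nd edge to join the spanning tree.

Prim's algorithm from n2:
Step 1: frontier [n2–n4 2, n2–n9 3, n2–n7 8] → take n2–n4 (2); add n4.
Step 2: frontier [n2–n9 3, n2–n7 8, n3–n4 10, n4–n8 12] → take n2–n9 (3); add n9.
Step 3: frontier [n2–n7 8, n3–n4 10, n4–n8 12, n7–n9 6, n3–n9 13] → take n7–n9 (6); add n7.
Step 4: frontier [n3–n4 10, n4–n8 12, n7–n8 2, n5–n7 4, n3–n9 13] → take n7–n8 (2); add n8.
Step 5: frontier [n3–n4 10, n5–n7 4, n3–n9 13] → take n5–n7 (4); add n5.
Step 6: frontier [n3–n4 10, n3–n5 9, n3–n9 13] → take n3–n5 (9); add n3.
The 2nd edge added is n2–n9.

n2-n9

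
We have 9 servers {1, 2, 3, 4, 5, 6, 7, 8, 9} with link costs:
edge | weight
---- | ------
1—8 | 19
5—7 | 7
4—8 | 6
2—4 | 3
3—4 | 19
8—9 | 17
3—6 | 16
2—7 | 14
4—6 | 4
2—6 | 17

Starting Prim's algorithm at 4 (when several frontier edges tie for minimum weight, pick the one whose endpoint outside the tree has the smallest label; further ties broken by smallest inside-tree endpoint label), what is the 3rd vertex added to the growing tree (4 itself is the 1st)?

6

Grow the tree from 4 using Prim:
Step 1: cheapest edge leaving the tree is 2—4 (3); add 2.
Step 2: cheapest edge leaving the tree is 4—6 (4); add 6.
Step 3: cheapest edge leaving the tree is 4—8 (6); add 8.
Step 4: cheapest edge leaving the tree is 2—7 (14); add 7.
Step 5: cheapest edge leaving the tree is 5—7 (7); add 5.
Step 6: cheapest edge leaving the tree is 3—6 (16); add 3.
Step 7: cheapest edge leaving the tree is 8—9 (17); add 9.
Step 8: cheapest edge leaving the tree is 1—8 (19); add 1.
Vertex order: 4, 2, 6, 8, 7, 5, 3, 9, 1. The 3rd vertex is 6.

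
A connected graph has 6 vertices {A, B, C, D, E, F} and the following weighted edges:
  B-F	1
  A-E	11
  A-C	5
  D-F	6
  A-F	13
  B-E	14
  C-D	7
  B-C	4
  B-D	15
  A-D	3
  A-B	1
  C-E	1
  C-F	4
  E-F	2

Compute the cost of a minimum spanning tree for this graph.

8

Grow the tree from F using Prim:
Step 1: frontier [B-F 1, E-F 2, C-F 4, D-F 6, A-F 13] → take B-F (1); add B.
Step 2: frontier [A-B 1, B-C 4, B-E 14, B-D 15, E-F 2, C-F 4, D-F 6, A-F 13] → take A-B (1); add A.
Step 3: frontier [A-D 3, A-C 5, A-E 11, B-C 4, B-E 14, B-D 15, E-F 2, C-F 4, D-F 6] → take E-F (2); add E.
Step 4: frontier [A-D 3, A-C 5, B-C 4, B-D 15, C-E 1, C-F 4, D-F 6] → take C-E (1); add C.
Step 5: frontier [A-D 3, B-D 15, C-D 7, D-F 6] → take A-D (3); add D.
MST edges: B-F, A-B, E-F, C-E, A-D; total weight 1+1+2+1+3 = 8.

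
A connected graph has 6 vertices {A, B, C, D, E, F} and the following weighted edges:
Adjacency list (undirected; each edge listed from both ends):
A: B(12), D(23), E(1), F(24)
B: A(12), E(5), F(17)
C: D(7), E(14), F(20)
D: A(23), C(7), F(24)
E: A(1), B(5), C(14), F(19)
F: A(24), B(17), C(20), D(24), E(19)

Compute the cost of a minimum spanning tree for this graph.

44

Prim's algorithm from B:
Step 1: cheapest edge leaving the tree is B–E (5); add E.
Step 2: cheapest edge leaving the tree is A–E (1); add A.
Step 3: cheapest edge leaving the tree is C–E (14); add C.
Step 4: cheapest edge leaving the tree is C–D (7); add D.
Step 5: cheapest edge leaving the tree is B–F (17); add F.
MST edges: B–E, A–E, C–E, C–D, B–F; total weight 5+1+14+7+17 = 44.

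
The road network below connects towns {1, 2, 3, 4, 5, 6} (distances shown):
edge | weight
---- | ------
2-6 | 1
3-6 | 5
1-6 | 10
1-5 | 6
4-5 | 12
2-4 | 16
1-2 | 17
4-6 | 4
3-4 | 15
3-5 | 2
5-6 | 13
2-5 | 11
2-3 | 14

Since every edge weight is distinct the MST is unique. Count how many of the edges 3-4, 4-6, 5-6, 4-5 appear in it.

1

Kruskal's algorithm — process edges by increasing weight (ties by edge label):
2-6 (1): add. Components now {1} {2,6} {3} {4} {5}
3-5 (2): add. Components now {1} {2,6} {3,5} {4}
4-6 (4): add. Components now {1} {2,4,6} {3,5}
3-6 (5): add. Components now {1} {2,3,4,5,6}
1-5 (6): add. Components now {1,2,3,4,5,6}
MST edge set: {2-6, 3-5, 4-6, 3-6, 1-5}.
Of the listed edges, {4-6} are in the MST → 1.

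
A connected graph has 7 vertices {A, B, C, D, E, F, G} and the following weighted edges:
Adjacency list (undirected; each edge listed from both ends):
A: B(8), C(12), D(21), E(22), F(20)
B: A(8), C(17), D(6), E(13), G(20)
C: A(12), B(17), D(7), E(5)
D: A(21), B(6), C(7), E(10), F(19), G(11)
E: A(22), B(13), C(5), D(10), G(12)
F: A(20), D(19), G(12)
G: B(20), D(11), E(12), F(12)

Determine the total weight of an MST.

49

Prim's algorithm from E:
Step 1: cheapest edge leaving the tree is C E (5); add C.
Step 2: cheapest edge leaving the tree is C D (7); add D.
Step 3: cheapest edge leaving the tree is B D (6); add B.
Step 4: cheapest edge leaving the tree is A B (8); add A.
Step 5: cheapest edge leaving the tree is D G (11); add G.
Step 6: cheapest edge leaving the tree is F G (12); add F.
MST edges: C E, C D, B D, A B, D G, F G; total weight 5+7+6+8+11+12 = 49.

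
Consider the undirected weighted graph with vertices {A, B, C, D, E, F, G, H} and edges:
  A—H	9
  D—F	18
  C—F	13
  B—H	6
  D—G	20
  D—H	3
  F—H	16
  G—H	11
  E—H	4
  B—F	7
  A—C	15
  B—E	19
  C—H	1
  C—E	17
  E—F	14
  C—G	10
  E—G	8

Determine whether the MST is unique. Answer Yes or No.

Kruskal: consider edges lightest-first.
C—H (1): add — endpoints in different components.
D—H (3): add — endpoints in different components.
E—H (4): add — endpoints in different components.
B—H (6): add — endpoints in different components.
B—F (7): add — endpoints in different components.
E—G (8): add — endpoints in different components.
A—H (9): add — endpoints in different components.
Every non-tree edge has weight strictly greater than the heaviest edge on the tree path between its endpoints, so the MST is unique.

Yes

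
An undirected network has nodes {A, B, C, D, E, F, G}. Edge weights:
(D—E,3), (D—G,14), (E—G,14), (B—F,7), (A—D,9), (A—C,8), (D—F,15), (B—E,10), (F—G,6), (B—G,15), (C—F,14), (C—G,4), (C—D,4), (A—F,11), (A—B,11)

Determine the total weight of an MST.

Kruskal: consider edges lightest-first.
D—E (3): add. Components now {A} {B} {C} {D,E} {F} {G}
C—D (4): add. Components now {A} {B} {C,D,E} {F} {G}
C—G (4): add. Components now {A} {B} {C,D,E,G} {F}
F—G (6): add. Components now {A} {B} {C,D,E,F,G}
B—F (7): add. Components now {A} {B,C,D,E,F,G}
A—C (8): add. Components now {A,B,C,D,E,F,G}
MST edges: D—E, C—D, C—G, F—G, B—F, A—C; total weight 3+4+4+6+7+8 = 32.

32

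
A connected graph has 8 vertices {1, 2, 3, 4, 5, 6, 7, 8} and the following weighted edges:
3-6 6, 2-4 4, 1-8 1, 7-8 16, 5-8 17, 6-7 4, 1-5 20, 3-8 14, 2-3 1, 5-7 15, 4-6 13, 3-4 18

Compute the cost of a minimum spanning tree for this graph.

Prim, starting at 5.
Step 1: cheapest edge leaving the tree is 5-7 (15); add 7.
Step 2: cheapest edge leaving the tree is 6-7 (4); add 6.
Step 3: cheapest edge leaving the tree is 3-6 (6); add 3.
Step 4: cheapest edge leaving the tree is 2-3 (1); add 2.
Step 5: cheapest edge leaving the tree is 2-4 (4); add 4.
Step 6: cheapest edge leaving the tree is 3-8 (14); add 8.
Step 7: cheapest edge leaving the tree is 1-8 (1); add 1.
MST edges: 5-7, 6-7, 3-6, 2-3, 2-4, 3-8, 1-8; total weight 15+4+6+1+4+14+1 = 45.

45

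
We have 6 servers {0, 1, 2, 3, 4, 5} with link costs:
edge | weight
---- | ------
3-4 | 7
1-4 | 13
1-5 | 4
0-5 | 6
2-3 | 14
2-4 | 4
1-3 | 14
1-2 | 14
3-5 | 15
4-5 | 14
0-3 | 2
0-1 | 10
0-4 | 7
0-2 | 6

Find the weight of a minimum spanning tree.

Kruskal: consider edges lightest-first.
0-3 (2): add. Components now {0,3} {1} {2} {4} {5}
1-5 (4): add. Components now {0,3} {1,5} {2} {4}
2-4 (4): add. Components now {0,3} {1,5} {2,4}
0-2 (6): add. Components now {0,2,3,4} {1,5}
0-5 (6): add. Components now {0,1,2,3,4,5}
MST edges: 0-3, 1-5, 2-4, 0-2, 0-5; total weight 2+4+4+6+6 = 22.

22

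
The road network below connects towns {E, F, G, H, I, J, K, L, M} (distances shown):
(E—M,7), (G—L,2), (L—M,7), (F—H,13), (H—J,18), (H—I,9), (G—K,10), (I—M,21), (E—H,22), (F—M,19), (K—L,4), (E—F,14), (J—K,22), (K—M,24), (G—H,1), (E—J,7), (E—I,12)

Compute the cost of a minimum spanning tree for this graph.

Prim's algorithm from K:
Step 1: cheapest edge leaving the tree is K—L (4); add L.
Step 2: cheapest edge leaving the tree is G—L (2); add G.
Step 3: cheapest edge leaving the tree is G—H (1); add H.
Step 4: cheapest edge leaving the tree is L—M (7); add M.
Step 5: cheapest edge leaving the tree is E—M (7); add E.
Step 6: cheapest edge leaving the tree is E—J (7); add J.
Step 7: cheapest edge leaving the tree is H—I (9); add I.
Step 8: cheapest edge leaving the tree is F—H (13); add F.
MST edges: K—L, G—L, G—H, L—M, E—M, E—J, H—I, F—H; total weight 4+2+1+7+7+7+9+13 = 50.

50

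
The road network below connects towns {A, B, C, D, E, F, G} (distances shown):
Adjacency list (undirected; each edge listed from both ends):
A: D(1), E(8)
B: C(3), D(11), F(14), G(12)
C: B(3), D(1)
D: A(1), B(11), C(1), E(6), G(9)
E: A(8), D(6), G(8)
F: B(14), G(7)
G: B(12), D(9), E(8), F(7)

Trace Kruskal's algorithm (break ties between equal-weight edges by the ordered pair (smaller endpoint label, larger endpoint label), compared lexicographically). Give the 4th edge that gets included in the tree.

Kruskal: consider edges lightest-first.
A D (1): add — endpoints in different components.
C D (1): add — endpoints in different components.
B C (3): add — endpoints in different components.
D E (6): add — endpoints in different components.
F G (7): add — endpoints in different components.
A E (8): skip — A and E already connected.
E G (8): add — endpoints in different components.
The 4th edge added is D E.

D-E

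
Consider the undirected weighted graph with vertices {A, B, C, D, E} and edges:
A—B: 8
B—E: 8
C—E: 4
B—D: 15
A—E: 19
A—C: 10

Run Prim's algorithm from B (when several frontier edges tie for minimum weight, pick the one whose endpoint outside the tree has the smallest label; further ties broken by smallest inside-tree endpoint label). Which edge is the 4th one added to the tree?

B-D

Prim, starting at B.
Step 1: cheapest edge leaving the tree is A—B (8); add A.
Step 2: cheapest edge leaving the tree is B—E (8); add E.
Step 3: cheapest edge leaving the tree is C—E (4); add C.
Step 4: cheapest edge leaving the tree is B—D (15); add D.
The 4th edge added is B—D.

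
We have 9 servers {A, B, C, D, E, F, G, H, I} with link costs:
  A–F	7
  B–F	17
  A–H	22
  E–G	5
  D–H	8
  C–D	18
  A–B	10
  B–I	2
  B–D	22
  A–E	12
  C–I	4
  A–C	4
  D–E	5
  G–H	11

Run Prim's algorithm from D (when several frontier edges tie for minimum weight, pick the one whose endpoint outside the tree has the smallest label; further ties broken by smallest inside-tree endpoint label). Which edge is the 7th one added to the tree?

Prim's algorithm from D:
Step 1: frontier [D–E 5, D–H 8, C–D 18, B–D 22] → take D–E (5); add E.
Step 2: frontier [D–H 8, C–D 18, B–D 22, E–G 5, A–E 12] → take E–G (5); add G.
Step 3: frontier [D–H 8, C–D 18, B–D 22, A–E 12, G–H 11] → take D–H (8); add H.
Step 4: frontier [C–D 18, B–D 22, A–E 12, A–H 22] → take A–E (12); add A.
Step 5: frontier [A–C 4, A–F 7, A–B 10, C–D 18, B–D 22] → take A–C (4); add C.
Step 6: frontier [A–F 7, A–B 10, C–I 4, B–D 22] → take C–I (4); add I.
Step 7: frontier [A–F 7, A–B 10, B–D 22, B–I 2] → take B–I (2); add B.
Step 8: frontier [A–F 7, B–F 17] → take A–F (7); add F.
The 7th edge added is B–I.

B-I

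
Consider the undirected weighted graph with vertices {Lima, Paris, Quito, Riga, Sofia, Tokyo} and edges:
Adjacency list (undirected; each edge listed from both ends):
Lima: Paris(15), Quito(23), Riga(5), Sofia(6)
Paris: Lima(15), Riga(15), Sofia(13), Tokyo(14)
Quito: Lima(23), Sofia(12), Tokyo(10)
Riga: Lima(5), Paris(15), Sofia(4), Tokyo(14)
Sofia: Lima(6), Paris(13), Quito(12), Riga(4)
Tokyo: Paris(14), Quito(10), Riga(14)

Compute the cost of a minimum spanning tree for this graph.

Grow the tree from Tokyo using Prim:
Step 1: frontier [Quito Tokyo 10, Paris Tokyo 14, Riga Tokyo 14] → take Quito Tokyo (10); add Quito.
Step 2: frontier [Quito Sofia 12, Lima Quito 23, Paris Tokyo 14, Riga Tokyo 14] → take Quito Sofia (12); add Sofia.
Step 3: frontier [Lima Quito 23, Riga Sofia 4, Lima Sofia 6, Paris Sofia 13, Paris Tokyo 14, Riga Tokyo 14] → take Riga Sofia (4); add Riga.
Step 4: frontier [Lima Quito 23, Lima Riga 5, Paris Riga 15, Lima Sofia 6, Paris Sofia 13, Paris Tokyo 14] → take Lima Riga (5); add Lima.
Step 5: frontier [Lima Paris 15, Paris Riga 15, Paris Sofia 13, Paris Tokyo 14] → take Paris Sofia (13); add Paris.
MST edges: Quito Tokyo, Quito Sofia, Riga Sofia, Lima Riga, Paris Sofia; total weight 10+12+4+5+13 = 44.

44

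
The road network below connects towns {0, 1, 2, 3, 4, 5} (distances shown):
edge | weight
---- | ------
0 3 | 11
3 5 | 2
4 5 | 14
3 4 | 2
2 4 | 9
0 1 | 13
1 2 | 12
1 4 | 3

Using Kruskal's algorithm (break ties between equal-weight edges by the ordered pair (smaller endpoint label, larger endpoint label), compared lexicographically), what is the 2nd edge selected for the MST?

Kruskal: consider edges lightest-first.
3 4 (2): add. Components now {0} {1} {2} {3,4} {5}
3 5 (2): add. Components now {0} {1} {2} {3,4,5}
1 4 (3): add. Components now {0} {1,3,4,5} {2}
2 4 (9): add. Components now {0} {1,2,3,4,5}
0 3 (11): add. Components now {0,1,2,3,4,5}
The 2nd edge added is 3 5.

3-5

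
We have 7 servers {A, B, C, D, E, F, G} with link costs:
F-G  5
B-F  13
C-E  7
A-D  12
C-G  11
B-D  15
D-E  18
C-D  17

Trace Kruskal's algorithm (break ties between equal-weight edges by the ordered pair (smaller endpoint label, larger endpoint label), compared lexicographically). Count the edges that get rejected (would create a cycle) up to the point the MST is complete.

0

Kruskal's algorithm — process edges by increasing weight (ties by edge label):
F-G (5): add — endpoints in different components.
C-E (7): add — endpoints in different components.
C-G (11): add — endpoints in different components.
A-D (12): add — endpoints in different components.
B-F (13): add — endpoints in different components.
B-D (15): add — endpoints in different components.
Edges rejected before the tree was complete: 0.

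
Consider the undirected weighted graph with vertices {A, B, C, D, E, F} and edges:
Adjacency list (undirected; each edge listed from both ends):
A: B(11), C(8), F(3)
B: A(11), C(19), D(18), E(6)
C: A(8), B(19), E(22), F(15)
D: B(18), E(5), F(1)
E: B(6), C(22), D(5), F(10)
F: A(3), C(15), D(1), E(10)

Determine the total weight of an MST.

23

Prim's algorithm from F:
Step 1: cheapest edge leaving the tree is D-F (1); add D.
Step 2: cheapest edge leaving the tree is A-F (3); add A.
Step 3: cheapest edge leaving the tree is D-E (5); add E.
Step 4: cheapest edge leaving the tree is B-E (6); add B.
Step 5: cheapest edge leaving the tree is A-C (8); add C.
MST edges: D-F, A-F, D-E, B-E, A-C; total weight 1+3+5+6+8 = 23.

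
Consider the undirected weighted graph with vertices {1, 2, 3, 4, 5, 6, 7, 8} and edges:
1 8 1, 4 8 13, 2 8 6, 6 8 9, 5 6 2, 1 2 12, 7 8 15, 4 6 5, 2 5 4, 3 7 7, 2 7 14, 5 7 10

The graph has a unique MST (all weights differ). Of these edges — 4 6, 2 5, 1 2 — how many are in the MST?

Kruskal: consider edges lightest-first.
1 8 (1): add — endpoints in different components.
5 6 (2): add — endpoints in different components.
2 5 (4): add — endpoints in different components.
4 6 (5): add — endpoints in different components.
2 8 (6): add — endpoints in different components.
3 7 (7): add — endpoints in different components.
6 8 (9): skip — 6 and 8 already connected.
5 7 (10): add — endpoints in different components.
MST edge set: {1 8, 5 6, 2 5, 4 6, 2 8, 3 7, 5 7}.
Of the listed edges, {4 6, 2 5} are in the MST → 2.

2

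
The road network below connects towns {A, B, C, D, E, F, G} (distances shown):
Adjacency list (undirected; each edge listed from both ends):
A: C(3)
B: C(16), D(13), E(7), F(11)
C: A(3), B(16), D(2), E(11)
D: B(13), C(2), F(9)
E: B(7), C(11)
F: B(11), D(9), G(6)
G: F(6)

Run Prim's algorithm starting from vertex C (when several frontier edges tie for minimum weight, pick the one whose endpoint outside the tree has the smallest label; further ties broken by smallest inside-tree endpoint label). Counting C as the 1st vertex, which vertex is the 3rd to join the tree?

A

Prim, starting at C.
Step 1: cheapest edge leaving the tree is C–D (2); add D.
Step 2: cheapest edge leaving the tree is A–C (3); add A.
Step 3: cheapest edge leaving the tree is D–F (9); add F.
Step 4: cheapest edge leaving the tree is F–G (6); add G.
Step 5: cheapest edge leaving the tree is B–F (11); add B.
Step 6: cheapest edge leaving the tree is B–E (7); add E.
Vertex order: C, D, A, F, G, B, E. The 3rd vertex is A.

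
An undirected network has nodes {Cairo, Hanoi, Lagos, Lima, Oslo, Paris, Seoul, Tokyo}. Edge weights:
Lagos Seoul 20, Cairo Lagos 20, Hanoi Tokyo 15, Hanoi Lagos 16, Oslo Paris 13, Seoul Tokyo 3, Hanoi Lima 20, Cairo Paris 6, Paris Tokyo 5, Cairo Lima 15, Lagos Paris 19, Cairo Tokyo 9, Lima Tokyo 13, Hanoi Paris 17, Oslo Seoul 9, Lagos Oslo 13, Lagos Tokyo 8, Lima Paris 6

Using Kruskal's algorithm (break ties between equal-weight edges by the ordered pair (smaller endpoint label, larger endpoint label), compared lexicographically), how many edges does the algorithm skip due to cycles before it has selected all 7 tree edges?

5

Sort edges by weight, then run Kruskal:
Seoul Tokyo (3): add — endpoints in different components.
Paris Tokyo (5): add — endpoints in different components.
Cairo Paris (6): add — endpoints in different components.
Lima Paris (6): add — endpoints in different components.
Lagos Tokyo (8): add — endpoints in different components.
Cairo Tokyo (9): skip — Tokyo and Cairo already connected.
Oslo Seoul (9): add — endpoints in different components.
Lagos Oslo (13): skip — Oslo and Lagos already connected.
Lima Tokyo (13): skip — Tokyo and Lima already connected.
Oslo Paris (13): skip — Paris and Oslo already connected.
Cairo Lima (15): skip — Cairo and Lima already connected.
Hanoi Tokyo (15): add — endpoints in different components.
Edges rejected before the tree was complete: 5.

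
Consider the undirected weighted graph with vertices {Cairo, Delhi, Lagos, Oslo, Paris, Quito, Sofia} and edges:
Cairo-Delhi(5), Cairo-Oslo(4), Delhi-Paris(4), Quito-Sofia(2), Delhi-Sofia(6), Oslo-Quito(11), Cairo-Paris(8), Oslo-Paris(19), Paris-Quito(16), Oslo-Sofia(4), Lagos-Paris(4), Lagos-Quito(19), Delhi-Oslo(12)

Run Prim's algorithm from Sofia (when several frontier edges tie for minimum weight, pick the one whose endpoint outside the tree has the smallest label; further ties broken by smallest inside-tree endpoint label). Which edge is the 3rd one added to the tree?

Cairo-Oslo

Grow the tree from Sofia using Prim:
Step 1: cheapest edge leaving the tree is Quito-Sofia (2); add Quito.
Step 2: cheapest edge leaving the tree is Oslo-Sofia (4); add Oslo.
Step 3: cheapest edge leaving the tree is Cairo-Oslo (4); add Cairo.
Step 4: cheapest edge leaving the tree is Cairo-Delhi (5); add Delhi.
Step 5: cheapest edge leaving the tree is Delhi-Paris (4); add Paris.
Step 6: cheapest edge leaving the tree is Lagos-Paris (4); add Lagos.
The 3rd edge added is Cairo-Oslo.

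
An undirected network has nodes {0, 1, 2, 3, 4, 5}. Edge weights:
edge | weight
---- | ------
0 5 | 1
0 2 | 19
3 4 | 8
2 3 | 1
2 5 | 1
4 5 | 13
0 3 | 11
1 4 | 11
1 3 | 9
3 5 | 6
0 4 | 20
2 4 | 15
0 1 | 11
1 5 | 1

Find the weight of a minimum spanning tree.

Grow the tree from 3 using Prim:
Step 1: cheapest edge leaving the tree is 2 3 (1); add 2.
Step 2: cheapest edge leaving the tree is 2 5 (1); add 5.
Step 3: cheapest edge leaving the tree is 0 5 (1); add 0.
Step 4: cheapest edge leaving the tree is 1 5 (1); add 1.
Step 5: cheapest edge leaving the tree is 3 4 (8); add 4.
MST edges: 2 3, 2 5, 0 5, 1 5, 3 4; total weight 1+1+1+1+8 = 12.

12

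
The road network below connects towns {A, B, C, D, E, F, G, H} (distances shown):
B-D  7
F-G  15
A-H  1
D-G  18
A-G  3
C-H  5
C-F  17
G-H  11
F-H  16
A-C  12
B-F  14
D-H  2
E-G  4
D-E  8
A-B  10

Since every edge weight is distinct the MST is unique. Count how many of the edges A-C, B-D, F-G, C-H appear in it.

2

Kruskal's algorithm — process edges by increasing weight (ties by edge label):
A-H (1): add — endpoints in different components.
D-H (2): add — endpoints in different components.
A-G (3): add — endpoints in different components.
E-G (4): add — endpoints in different components.
C-H (5): add — endpoints in different components.
B-D (7): add — endpoints in different components.
D-E (8): skip — D and E already connected.
A-B (10): skip — A and B already connected.
G-H (11): skip — G and H already connected.
A-C (12): skip — A and C already connected.
B-F (14): add — endpoints in different components.
MST edge set: {A-H, D-H, A-G, E-G, C-H, B-D, B-F}.
Of the listed edges, {B-D, C-H} are in the MST → 2.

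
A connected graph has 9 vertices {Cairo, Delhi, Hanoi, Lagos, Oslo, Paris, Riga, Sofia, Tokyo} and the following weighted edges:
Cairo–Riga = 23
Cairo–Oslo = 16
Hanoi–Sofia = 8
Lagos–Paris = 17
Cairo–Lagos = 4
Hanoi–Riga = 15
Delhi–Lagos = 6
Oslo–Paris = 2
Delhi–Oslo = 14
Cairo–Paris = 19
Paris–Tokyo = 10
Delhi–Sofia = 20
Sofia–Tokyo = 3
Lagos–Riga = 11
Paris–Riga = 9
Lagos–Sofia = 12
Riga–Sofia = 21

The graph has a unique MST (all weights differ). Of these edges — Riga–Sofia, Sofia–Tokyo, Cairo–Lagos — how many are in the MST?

2

Kruskal's algorithm — process edges by increasing weight (ties by edge label):
Oslo–Paris (2): add — endpoints in different components.
Sofia–Tokyo (3): add — endpoints in different components.
Cairo–Lagos (4): add — endpoints in different components.
Delhi–Lagos (6): add — endpoints in different components.
Hanoi–Sofia (8): add — endpoints in different components.
Paris–Riga (9): add — endpoints in different components.
Paris–Tokyo (10): add — endpoints in different components.
Lagos–Riga (11): add — endpoints in different components.
MST edge set: {Oslo–Paris, Sofia–Tokyo, Cairo–Lagos, Delhi–Lagos, Hanoi–Sofia, Paris–Riga, Paris–Tokyo, Lagos–Riga}.
Of the listed edges, {Sofia–Tokyo, Cairo–Lagos} are in the MST → 2.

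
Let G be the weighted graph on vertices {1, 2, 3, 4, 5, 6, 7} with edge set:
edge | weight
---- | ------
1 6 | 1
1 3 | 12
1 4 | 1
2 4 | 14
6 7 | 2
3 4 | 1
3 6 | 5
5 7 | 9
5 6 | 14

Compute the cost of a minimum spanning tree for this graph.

Prim, starting at 1.
Step 1: cheapest edge leaving the tree is 1 4 (1); add 4.
Step 2: cheapest edge leaving the tree is 3 4 (1); add 3.
Step 3: cheapest edge leaving the tree is 1 6 (1); add 6.
Step 4: cheapest edge leaving the tree is 6 7 (2); add 7.
Step 5: cheapest edge leaving the tree is 5 7 (9); add 5.
Step 6: cheapest edge leaving the tree is 2 4 (14); add 2.
MST edges: 1 4, 3 4, 1 6, 6 7, 5 7, 2 4; total weight 1+1+1+2+9+14 = 28.

28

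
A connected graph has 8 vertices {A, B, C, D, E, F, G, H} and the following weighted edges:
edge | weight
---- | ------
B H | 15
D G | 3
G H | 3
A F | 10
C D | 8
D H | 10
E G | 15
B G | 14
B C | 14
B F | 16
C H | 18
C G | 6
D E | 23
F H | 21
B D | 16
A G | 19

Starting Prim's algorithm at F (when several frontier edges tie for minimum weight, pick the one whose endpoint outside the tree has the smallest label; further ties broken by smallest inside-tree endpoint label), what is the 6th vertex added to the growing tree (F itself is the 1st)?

Prim, starting at F.
Step 1: cheapest edge leaving the tree is A F (10); add A.
Step 2: cheapest edge leaving the tree is B F (16); add B.
Step 3: cheapest edge leaving the tree is B C (14); add C.
Step 4: cheapest edge leaving the tree is C G (6); add G.
Step 5: cheapest edge leaving the tree is D G (3); add D.
Step 6: cheapest edge leaving the tree is G H (3); add H.
Step 7: cheapest edge leaving the tree is E G (15); add E.
Vertex order: F, A, B, C, G, D, H, E. The 6th vertex is D.

D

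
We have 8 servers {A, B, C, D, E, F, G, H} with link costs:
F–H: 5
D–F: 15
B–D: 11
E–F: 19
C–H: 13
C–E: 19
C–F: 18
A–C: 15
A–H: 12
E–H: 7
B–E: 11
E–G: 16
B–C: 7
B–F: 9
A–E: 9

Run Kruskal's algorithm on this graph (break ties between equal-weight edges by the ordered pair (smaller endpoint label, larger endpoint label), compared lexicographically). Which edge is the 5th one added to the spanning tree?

B-F

Kruskal: consider edges lightest-first.
F–H (5): add — endpoints in different components.
B–C (7): add — endpoints in different components.
E–H (7): add — endpoints in different components.
A–E (9): add — endpoints in different components.
B–F (9): add — endpoints in different components.
B–D (11): add — endpoints in different components.
B–E (11): skip — B and E already connected.
A–H (12): skip — A and H already connected.
C–H (13): skip — C and H already connected.
A–C (15): skip — A and C already connected.
D–F (15): skip — D and F already connected.
E–G (16): add — endpoints in different components.
The 5th edge added is B–F.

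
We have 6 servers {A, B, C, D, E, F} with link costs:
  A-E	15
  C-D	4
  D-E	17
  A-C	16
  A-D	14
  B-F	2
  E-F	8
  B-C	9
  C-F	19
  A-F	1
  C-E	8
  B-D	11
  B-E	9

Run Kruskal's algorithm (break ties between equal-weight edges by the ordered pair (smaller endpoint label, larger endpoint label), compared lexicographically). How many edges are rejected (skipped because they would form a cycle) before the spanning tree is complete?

0

Kruskal: consider edges lightest-first.
A-F (1): add — endpoints in different components.
B-F (2): add — endpoints in different components.
C-D (4): add — endpoints in different components.
C-E (8): add — endpoints in different components.
E-F (8): add — endpoints in different components.
Edges rejected before the tree was complete: 0.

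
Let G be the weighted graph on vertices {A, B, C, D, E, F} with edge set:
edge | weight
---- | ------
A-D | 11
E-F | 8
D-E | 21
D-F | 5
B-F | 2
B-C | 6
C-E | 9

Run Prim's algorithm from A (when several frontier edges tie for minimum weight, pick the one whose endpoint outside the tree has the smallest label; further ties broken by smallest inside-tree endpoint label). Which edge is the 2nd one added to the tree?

D-F

Prim, starting at A.
Step 1: frontier [A-D 11] → take A-D (11); add D.
Step 2: frontier [D-F 5, D-E 21] → take D-F (5); add F.
Step 3: frontier [D-E 21, B-F 2, E-F 8] → take B-F (2); add B.
Step 4: frontier [B-C 6, D-E 21, E-F 8] → take B-C (6); add C.
Step 5: frontier [C-E 9, D-E 21, E-F 8] → take E-F (8); add E.
The 2nd edge added is D-F.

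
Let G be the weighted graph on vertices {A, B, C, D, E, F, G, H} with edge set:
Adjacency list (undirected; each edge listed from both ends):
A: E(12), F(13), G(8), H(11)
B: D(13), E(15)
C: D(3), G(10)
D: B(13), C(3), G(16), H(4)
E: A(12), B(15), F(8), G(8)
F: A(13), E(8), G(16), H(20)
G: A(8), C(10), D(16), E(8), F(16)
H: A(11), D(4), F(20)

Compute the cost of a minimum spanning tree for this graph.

54

Sort edges by weight, then run Kruskal:
C—D (3): add — endpoints in different components.
D—H (4): add — endpoints in different components.
A—G (8): add — endpoints in different components.
E—F (8): add — endpoints in different components.
E—G (8): add — endpoints in different components.
C—G (10): add — endpoints in different components.
A—H (11): skip — A and H already connected.
A—E (12): skip — A and E already connected.
A—F (13): skip — A and F already connected.
B—D (13): add — endpoints in different components.
MST edges: C—D, D—H, A—G, E—F, E—G, C—G, B—D; total weight 3+4+8+8+8+10+13 = 54.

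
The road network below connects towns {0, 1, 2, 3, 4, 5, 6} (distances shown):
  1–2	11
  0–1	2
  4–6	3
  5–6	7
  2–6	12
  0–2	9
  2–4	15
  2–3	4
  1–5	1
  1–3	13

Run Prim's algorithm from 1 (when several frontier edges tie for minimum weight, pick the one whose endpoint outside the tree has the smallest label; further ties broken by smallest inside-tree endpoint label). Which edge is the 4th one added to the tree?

4-6

Prim, starting at 1.
Step 1: frontier [1–5 1, 0–1 2, 1–2 11, 1–3 13] → take 1–5 (1); add 5.
Step 2: frontier [0–1 2, 1–2 11, 1–3 13, 5–6 7] → take 0–1 (2); add 0.
Step 3: frontier [0–2 9, 1–2 11, 1–3 13, 5–6 7] → take 5–6 (7); add 6.
Step 4: frontier [0–2 9, 1–2 11, 1–3 13, 4–6 3, 2–6 12] → take 4–6 (3); add 4.
Step 5: frontier [0–2 9, 1–2 11, 1–3 13, 2–4 15, 2–6 12] → take 0–2 (9); add 2.
Step 6: frontier [1–3 13, 2–3 4] → take 2–3 (4); add 3.
The 4th edge added is 4–6.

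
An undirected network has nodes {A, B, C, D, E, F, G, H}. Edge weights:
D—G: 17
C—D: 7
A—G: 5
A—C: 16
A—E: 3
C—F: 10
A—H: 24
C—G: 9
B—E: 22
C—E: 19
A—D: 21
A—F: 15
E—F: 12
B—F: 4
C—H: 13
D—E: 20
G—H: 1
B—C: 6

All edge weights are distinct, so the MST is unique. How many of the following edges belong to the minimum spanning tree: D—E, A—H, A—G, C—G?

2

Sort edges by weight, then run Kruskal:
G—H (1): add — endpoints in different components.
A—E (3): add — endpoints in different components.
B—F (4): add — endpoints in different components.
A—G (5): add — endpoints in different components.
B—C (6): add — endpoints in different components.
C—D (7): add — endpoints in different components.
C—G (9): add — endpoints in different components.
MST edge set: {G—H, A—E, B—F, A—G, B—C, C—D, C—G}.
Of the listed edges, {A—G, C—G} are in the MST → 2.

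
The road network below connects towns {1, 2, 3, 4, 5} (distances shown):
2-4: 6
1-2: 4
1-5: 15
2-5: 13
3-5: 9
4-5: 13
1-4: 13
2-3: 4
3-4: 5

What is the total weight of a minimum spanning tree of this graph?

22

Sort edges by weight, then run Kruskal:
1-2 (4): add — endpoints in different components.
2-3 (4): add — endpoints in different components.
3-4 (5): add — endpoints in different components.
2-4 (6): skip — 2 and 4 already connected.
3-5 (9): add — endpoints in different components.
MST edges: 1-2, 2-3, 3-4, 3-5; total weight 4+4+5+9 = 22.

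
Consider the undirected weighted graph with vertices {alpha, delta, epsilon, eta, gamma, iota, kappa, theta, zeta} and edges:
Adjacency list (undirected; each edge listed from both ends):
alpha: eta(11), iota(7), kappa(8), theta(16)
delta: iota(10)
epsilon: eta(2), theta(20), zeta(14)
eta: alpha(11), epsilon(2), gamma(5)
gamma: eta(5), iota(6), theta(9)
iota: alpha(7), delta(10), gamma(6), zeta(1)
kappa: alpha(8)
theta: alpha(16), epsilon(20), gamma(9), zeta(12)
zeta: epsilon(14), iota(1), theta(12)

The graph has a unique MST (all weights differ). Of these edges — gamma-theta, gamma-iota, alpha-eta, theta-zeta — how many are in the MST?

2

Kruskal's algorithm — process edges by increasing weight (ties by edge label):
iota-zeta (1): add — endpoints in different components.
epsilon-eta (2): add — endpoints in different components.
eta-gamma (5): add — endpoints in different components.
gamma-iota (6): add — endpoints in different components.
alpha-iota (7): add — endpoints in different components.
alpha-kappa (8): add — endpoints in different components.
gamma-theta (9): add — endpoints in different components.
delta-iota (10): add — endpoints in different components.
MST edge set: {iota-zeta, epsilon-eta, eta-gamma, gamma-iota, alpha-iota, alpha-kappa, gamma-theta, delta-iota}.
Of the listed edges, {gamma-theta, gamma-iota} are in the MST → 2.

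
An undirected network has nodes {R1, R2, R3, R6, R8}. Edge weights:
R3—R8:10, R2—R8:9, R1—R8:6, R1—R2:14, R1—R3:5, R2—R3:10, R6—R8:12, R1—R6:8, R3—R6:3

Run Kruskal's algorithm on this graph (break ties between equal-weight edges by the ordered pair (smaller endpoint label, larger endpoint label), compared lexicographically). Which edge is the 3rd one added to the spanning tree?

R1-R8

Sort edges by weight, then run Kruskal:
R3—R6 (3): add — endpoints in different components.
R1—R3 (5): add — endpoints in different components.
R1—R8 (6): add — endpoints in different components.
R1—R6 (8): skip — R1 and R6 already connected.
R2—R8 (9): add — endpoints in different components.
The 3rd edge added is R1—R8.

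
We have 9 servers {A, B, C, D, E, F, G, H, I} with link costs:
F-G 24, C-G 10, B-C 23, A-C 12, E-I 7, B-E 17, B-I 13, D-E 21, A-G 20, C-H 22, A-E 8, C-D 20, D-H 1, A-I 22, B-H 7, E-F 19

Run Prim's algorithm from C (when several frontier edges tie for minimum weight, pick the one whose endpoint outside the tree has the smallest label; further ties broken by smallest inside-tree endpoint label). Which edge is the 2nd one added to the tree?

A-C

Grow the tree from C using Prim:
Step 1: cheapest edge leaving the tree is C-G (10); add G.
Step 2: cheapest edge leaving the tree is A-C (12); add A.
Step 3: cheapest edge leaving the tree is A-E (8); add E.
Step 4: cheapest edge leaving the tree is E-I (7); add I.
Step 5: cheapest edge leaving the tree is B-I (13); add B.
Step 6: cheapest edge leaving the tree is B-H (7); add H.
Step 7: cheapest edge leaving the tree is D-H (1); add D.
Step 8: cheapest edge leaving the tree is E-F (19); add F.
The 2nd edge added is A-C.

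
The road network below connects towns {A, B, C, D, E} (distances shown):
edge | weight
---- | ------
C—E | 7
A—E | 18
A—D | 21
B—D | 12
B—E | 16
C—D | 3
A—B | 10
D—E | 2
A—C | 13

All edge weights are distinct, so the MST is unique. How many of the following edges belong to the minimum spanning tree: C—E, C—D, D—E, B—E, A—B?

3

Sort edges by weight, then run Kruskal:
D—E (2): add — endpoints in different components.
C—D (3): add — endpoints in different components.
C—E (7): skip — C and E already connected.
A—B (10): add — endpoints in different components.
B—D (12): add — endpoints in different components.
MST edge set: {D—E, C—D, A—B, B—D}.
Of the listed edges, {C—D, D—E, A—B} are in the MST → 3.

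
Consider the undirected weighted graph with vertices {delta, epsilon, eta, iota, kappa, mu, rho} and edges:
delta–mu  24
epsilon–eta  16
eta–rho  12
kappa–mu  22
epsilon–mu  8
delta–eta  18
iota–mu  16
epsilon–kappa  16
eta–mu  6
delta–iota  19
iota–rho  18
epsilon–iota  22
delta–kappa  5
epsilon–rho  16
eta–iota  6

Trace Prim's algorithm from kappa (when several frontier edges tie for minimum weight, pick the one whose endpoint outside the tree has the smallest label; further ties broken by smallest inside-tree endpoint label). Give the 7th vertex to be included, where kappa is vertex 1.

Prim, starting at kappa.
Step 1: cheapest edge leaving the tree is delta–kappa (5); add delta.
Step 2: cheapest edge leaving the tree is epsilon–kappa (16); add epsilon.
Step 3: cheapest edge leaving the tree is epsilon–mu (8); add mu.
Step 4: cheapest edge leaving the tree is eta–mu (6); add eta.
Step 5: cheapest edge leaving the tree is eta–iota (6); add iota.
Step 6: cheapest edge leaving the tree is eta–rho (12); add rho.
Vertex order: kappa, delta, epsilon, mu, eta, iota, rho. The 7th vertex is rho.

rho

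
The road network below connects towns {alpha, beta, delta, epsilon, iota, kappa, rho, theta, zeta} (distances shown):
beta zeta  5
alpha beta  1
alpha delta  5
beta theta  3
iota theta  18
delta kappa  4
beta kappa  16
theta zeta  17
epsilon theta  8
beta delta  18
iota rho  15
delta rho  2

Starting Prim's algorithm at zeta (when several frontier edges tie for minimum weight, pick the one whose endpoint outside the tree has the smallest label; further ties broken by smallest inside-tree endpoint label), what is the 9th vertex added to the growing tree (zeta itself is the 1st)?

iota

Grow the tree from zeta using Prim:
Step 1: frontier [beta zeta 5, theta zeta 17] → take beta zeta (5); add beta.
Step 2: frontier [alpha beta 1, beta theta 3, beta kappa 16, beta delta 18, theta zeta 17] → take alpha beta (1); add alpha.
Step 3: frontier [alpha delta 5, beta theta 3, beta kappa 16, beta delta 18, theta zeta 17] → take beta theta (3); add theta.
Step 4: frontier [alpha delta 5, beta kappa 16, beta delta 18, epsilon theta 8, iota theta 18] → take alpha delta (5); add delta.
Step 5: frontier [beta kappa 16, delta rho 2, delta kappa 4, epsilon theta 8, iota theta 18] → take delta rho (2); add rho.
Step 6: frontier [beta kappa 16, delta kappa 4, iota rho 15, epsilon theta 8, iota theta 18] → take delta kappa (4); add kappa.
Step 7: frontier [iota rho 15, epsilon theta 8, iota theta 18] → take epsilon theta (8); add epsilon.
Step 8: frontier [iota rho 15, iota theta 18] → take iota rho (15); add iota.
Vertex order: zeta, beta, alpha, theta, delta, rho, kappa, epsilon, iota. The 9th vertex is iota.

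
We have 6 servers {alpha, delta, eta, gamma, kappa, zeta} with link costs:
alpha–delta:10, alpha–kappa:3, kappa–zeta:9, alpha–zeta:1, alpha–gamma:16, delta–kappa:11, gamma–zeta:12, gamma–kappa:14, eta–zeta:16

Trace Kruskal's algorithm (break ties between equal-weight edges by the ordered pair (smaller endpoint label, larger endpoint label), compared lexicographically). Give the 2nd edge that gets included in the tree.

Kruskal's algorithm — process edges by increasing weight (ties by edge label):
alpha–zeta (1): add. Components now {delta} {alpha,zeta} {kappa} {eta} {gamma}
alpha–kappa (3): add. Components now {delta} {alpha,kappa,zeta} {eta} {gamma}
kappa–zeta (9): skip — kappa and zeta already connected.
alpha–delta (10): add. Components now {alpha,delta,kappa,zeta} {eta} {gamma}
delta–kappa (11): skip — delta and kappa already connected.
gamma–zeta (12): add. Components now {alpha,delta,gamma,kappa,zeta} {eta}
gamma–kappa (14): skip — kappa and gamma already connected.
alpha–gamma (16): skip — alpha and gamma already connected.
eta–zeta (16): add. Components now {alpha,delta,eta,gamma,kappa,zeta}
The 2nd edge added is alpha–kappa.

alpha-kappa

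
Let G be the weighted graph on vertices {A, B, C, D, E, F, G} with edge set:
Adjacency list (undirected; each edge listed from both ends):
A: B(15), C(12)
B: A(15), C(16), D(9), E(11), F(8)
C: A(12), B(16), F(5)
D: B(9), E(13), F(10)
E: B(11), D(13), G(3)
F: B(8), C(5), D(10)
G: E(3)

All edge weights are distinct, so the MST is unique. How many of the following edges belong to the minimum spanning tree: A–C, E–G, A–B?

Kruskal: consider edges lightest-first.
E–G (3): add. Components now {A} {B} {C} {D} {E,G} {F}
C–F (5): add. Components now {A} {B} {C,F} {D} {E,G}
B–F (8): add. Components now {A} {B,C,F} {D} {E,G}
B–D (9): add. Components now {A} {B,C,D,F} {E,G}
D–F (10): skip — D and F already connected.
B–E (11): add. Components now {A} {B,C,D,E,F,G}
A–C (12): add. Components now {A,B,C,D,E,F,G}
MST edge set: {E–G, C–F, B–F, B–D, B–E, A–C}.
Of the listed edges, {A–C, E–G} are in the MST → 2.

2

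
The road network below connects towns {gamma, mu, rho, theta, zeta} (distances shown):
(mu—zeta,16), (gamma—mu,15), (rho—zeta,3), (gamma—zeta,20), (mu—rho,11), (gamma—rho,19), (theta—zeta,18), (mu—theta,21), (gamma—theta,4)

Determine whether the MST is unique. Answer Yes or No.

Kruskal: consider edges lightest-first.
rho—zeta (3): add. Components now {theta} {rho,zeta} {mu} {gamma}
gamma—theta (4): add. Components now {gamma,theta} {rho,zeta} {mu}
mu—rho (11): add. Components now {gamma,theta} {mu,rho,zeta}
gamma—mu (15): add. Components now {gamma,mu,rho,theta,zeta}
Every non-tree edge has weight strictly greater than the heaviest edge on the tree path between its endpoints, so the MST is unique.

Yes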